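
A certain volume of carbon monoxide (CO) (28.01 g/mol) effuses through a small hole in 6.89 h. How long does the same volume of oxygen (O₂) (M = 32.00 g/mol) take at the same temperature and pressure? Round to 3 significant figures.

7.36 h

Graham's law gives t_O₂/t_CO = √(M_O₂/M_CO) = √(32.00/28.01) = √1.142 = 1.069.
So the time for O₂ is 6.89 × 1.069 = 7.36 h.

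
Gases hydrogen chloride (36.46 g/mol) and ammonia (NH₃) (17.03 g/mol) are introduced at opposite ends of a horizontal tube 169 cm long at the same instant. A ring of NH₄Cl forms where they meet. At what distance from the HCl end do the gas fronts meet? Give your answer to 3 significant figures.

The fronts meet when d_HCl + d_NH₃ = L with d_HCl/d_NH₃ = √(M_NH₃/M_HCl) (Graham's law). Here √(M_NH₃/M_HCl) = √(17.03/36.46) = 0.6834.
With d_HCl + d_NH₃ = 169 cm, d_NH₃ = 169/(1 + 0.6834) = 100.4 cm.
d_HCl = 169 − 100.4 = 68.6 cm.

68.6 cm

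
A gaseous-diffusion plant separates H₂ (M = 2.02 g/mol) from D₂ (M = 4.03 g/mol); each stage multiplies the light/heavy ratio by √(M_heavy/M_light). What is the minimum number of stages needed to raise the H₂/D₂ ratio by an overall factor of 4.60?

With α = √(4.03/2.02) per stage, ln α = ½ ln(1.99505) = 0.3453.
Need α^N ≥ 4.60 ⇒ N ≥ ln(4.60) / ln α = 1.526 / 0.3453 = 4.42.
Minimum whole number of stages: N = 5.

5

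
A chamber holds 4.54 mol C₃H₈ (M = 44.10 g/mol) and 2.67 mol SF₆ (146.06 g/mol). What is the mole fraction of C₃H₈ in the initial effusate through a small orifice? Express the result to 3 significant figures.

0.756

Each component's effusion rate ∝ (its partial pressure)·(1/√M) ∝ n_i/√M_i.
So x_C₃H₈ in the escaping gas = (n_C₃H₈/√M_C₃H₈) / Σ(n_i/√M_i)
= (4.54/√44.10) / (4.54/√44.10 + 2.67/√146.06) = 0.6837/(0.6837 + 0.2209) = 0.756.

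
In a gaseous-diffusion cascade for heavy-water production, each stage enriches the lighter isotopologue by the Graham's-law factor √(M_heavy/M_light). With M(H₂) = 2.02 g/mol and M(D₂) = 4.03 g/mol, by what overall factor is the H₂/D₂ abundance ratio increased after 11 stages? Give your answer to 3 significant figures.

Each stage multiplies the ratio by α = √(4.03/2.02), so after 11 stages the overall factor is α^11 = (4.03/2.02)^(11/2).
= 1.99505^(11/2) = 44.6.

44.6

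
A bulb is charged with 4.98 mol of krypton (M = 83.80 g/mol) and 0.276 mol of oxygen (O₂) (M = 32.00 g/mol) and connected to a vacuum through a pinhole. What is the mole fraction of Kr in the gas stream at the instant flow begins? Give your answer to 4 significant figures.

0.9177

Effusion rate of each component ∝ n_i/√M_i (partial pressure × 1/√M).
So x_Kr in the escaping gas = (n_Kr/√M_Kr) / Σ(n_i/√M_i)
= (4.98/√83.80) / (4.98/√83.80 + 0.276/√32.00) = 0.5440/(0.5440 + 0.04879) = 0.9177.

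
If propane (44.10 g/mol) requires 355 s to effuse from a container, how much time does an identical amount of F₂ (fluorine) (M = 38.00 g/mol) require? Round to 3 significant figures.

330 s

From Graham's law, t_F₂/t_C₃H₈ = √(M_F₂/M_C₃H₈) = √(38.00/44.10) = √0.8617 = 0.9283.
So the time for F₂ is 355 × 0.9283 = 330 s.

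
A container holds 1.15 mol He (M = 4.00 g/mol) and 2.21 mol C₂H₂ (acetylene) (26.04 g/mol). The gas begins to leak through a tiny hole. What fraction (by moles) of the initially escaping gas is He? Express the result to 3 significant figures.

0.570

Effusion rate of each component ∝ n_i/√M_i (partial pressure × 1/√M).
Mole fraction of He in the effusate = (n_He/√M_He) / (n_He/√M_He + n_C₂H₂/√M_C₂H₂)
= (1.15/√4.00) / (1.15/√4.00 + 2.21/√26.04) = 0.5750/(0.5750 + 0.4331) = 0.570.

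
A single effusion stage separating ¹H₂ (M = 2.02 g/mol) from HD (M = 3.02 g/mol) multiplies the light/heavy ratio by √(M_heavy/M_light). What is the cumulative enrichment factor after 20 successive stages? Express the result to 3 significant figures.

55.8

After 20 stages the ratio has grown by (√(3.02/2.02))^20 = (3.02/2.02)^(20/2).
= 1.49505^10 = 55.8.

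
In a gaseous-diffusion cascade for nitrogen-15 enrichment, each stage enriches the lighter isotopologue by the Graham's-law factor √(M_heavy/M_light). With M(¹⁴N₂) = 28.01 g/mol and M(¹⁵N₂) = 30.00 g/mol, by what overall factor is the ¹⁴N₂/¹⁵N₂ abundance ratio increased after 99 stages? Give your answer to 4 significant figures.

After 99 stages the ratio has grown by (√(30.00/28.01))^99 = (30.00/28.01)^(99/2).
= 1.07105^(99/2) = 29.89.

29.89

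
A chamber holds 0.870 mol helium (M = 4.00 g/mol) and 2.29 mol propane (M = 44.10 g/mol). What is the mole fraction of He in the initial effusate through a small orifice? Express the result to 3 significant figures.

0.558

Effusion rate of each component ∝ n_i/√M_i (partial pressure × 1/√M).
Mole fraction of He in the effusate = (n_He/√M_He) / (n_He/√M_He + n_C₃H₈/√M_C₃H₈)
= (0.870/√4.00) / (0.870/√4.00 + 2.29/√44.10) = 0.4350/(0.4350 + 0.3448) = 0.558.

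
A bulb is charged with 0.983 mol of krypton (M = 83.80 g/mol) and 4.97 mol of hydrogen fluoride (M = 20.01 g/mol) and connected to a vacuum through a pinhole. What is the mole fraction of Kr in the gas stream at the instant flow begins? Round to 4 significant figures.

Each component's effusion rate ∝ (its partial pressure)·(1/√M) ∝ n_i/√M_i.
x_Kr(eff) = (n_Kr/√M_Kr) / (n_Kr/√M_Kr + n_HF/√M_HF)
= (0.983/√83.80) / (0.983/√83.80 + 4.97/√20.01) = 0.1074/(0.1074 + 1.111) = 0.08813.

0.08813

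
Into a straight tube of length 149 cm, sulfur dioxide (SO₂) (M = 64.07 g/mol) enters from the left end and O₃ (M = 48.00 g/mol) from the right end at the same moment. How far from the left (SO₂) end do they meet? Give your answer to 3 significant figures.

Graham's law gives d_SO₂/d_O₃ = rate_SO₂/rate_O₃ = √(M_O₃/M_SO₂) = √(48.00/64.07) = 0.8656.
With d_SO₂ + d_O₃ = 149 cm, d_O₃ = 149/(1 + 0.8656) = 79.87 cm.
d_SO₂ = 149 − 79.87 = 69.1 cm.

69.1 cm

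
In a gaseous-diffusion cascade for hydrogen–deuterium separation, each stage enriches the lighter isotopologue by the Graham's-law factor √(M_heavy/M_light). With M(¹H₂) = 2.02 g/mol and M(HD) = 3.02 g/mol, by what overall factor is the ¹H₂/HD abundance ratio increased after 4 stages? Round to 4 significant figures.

2.235

After 4 stages the ratio has grown by (√(3.02/2.02))^4 = (3.02/2.02)^(4/2).
= 1.49505^2 = 2.235.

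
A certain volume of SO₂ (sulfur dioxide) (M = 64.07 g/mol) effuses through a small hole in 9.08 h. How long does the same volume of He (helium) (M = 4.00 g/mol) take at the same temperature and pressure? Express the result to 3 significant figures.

2.27 h

Since effusion rate ∝ 1/√M, t_He/t_SO₂ = √(M_He/M_SO₂) = √(4.00/64.07) = √0.06243 = 0.2499.
So the time for He is 9.08 × 0.2499 = 2.27 h.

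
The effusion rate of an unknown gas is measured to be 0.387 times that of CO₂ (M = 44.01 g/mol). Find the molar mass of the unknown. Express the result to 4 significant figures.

From Graham's law, rate_X/rate_CO₂ = √(M_CO₂/M_X).
0.387 = √(44.01/M_X)
M_X = 44.01 / 0.387² = 44.01 / 0.1498 = 293.9 g/mol

293.9 g/mol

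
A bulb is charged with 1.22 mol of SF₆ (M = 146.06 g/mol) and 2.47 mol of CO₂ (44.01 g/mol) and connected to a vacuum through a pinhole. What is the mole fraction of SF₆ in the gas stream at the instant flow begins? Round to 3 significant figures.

0.213

Each component's effusion rate ∝ (its partial pressure)·(1/√M) ∝ n_i/√M_i.
x_SF₆(eff) = (n_SF₆/√M_SF₆) / (n_SF₆/√M_SF₆ + n_CO₂/√M_CO₂)
= (1.22/√146.06) / (1.22/√146.06 + 2.47/√44.01) = 0.1009/(0.1009 + 0.3723) = 0.213.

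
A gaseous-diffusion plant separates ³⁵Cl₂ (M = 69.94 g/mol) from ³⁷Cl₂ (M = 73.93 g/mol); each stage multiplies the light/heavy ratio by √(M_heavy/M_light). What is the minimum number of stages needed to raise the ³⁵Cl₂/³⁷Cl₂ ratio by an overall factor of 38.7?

Single-stage factor α = √(73.93/69.94), so ln α = ½ ln(1.05705) = 0.02774.
Need α^N ≥ 38.7 ⇒ N ≥ ln(38.7) / ln α = 3.656 / 0.02774 = 131.79.
Minimum whole number of stages: N = 132.

132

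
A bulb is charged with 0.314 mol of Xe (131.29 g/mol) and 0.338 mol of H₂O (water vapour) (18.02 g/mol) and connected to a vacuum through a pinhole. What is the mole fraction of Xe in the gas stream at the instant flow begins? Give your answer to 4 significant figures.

0.2560

The effusion rate of species i is ∝ p_i/√M_i ∝ n_i/√M_i.
So x_Xe in the escaping gas = (n_Xe/√M_Xe) / Σ(n_i/√M_i)
= (0.314/√131.29) / (0.314/√131.29 + 0.338/√18.02) = 0.02740/(0.02740 + 0.07962) = 0.2560.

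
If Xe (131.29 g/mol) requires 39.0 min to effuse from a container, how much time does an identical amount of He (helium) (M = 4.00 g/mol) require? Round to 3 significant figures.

6.81 min

Graham's law gives t_He/t_Xe = √(M_He/M_Xe) = √(4.00/131.29) = √0.03047 = 0.1745.
So the time for He is 39.0 × 0.1745 = 6.81 min.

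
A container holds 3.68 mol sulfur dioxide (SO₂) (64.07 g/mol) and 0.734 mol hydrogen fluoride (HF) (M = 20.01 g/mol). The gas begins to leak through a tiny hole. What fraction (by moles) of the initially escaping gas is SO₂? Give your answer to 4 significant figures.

Each component's effusion rate ∝ (its partial pressure)·(1/√M) ∝ n_i/√M_i.
x_SO₂(eff) = (n_SO₂/√M_SO₂) / (n_SO₂/√M_SO₂ + n_HF/√M_HF)
= (3.68/√64.07) / (3.68/√64.07 + 0.734/√20.01) = 0.4597/(0.4597 + 0.1641) = 0.7370.

0.7370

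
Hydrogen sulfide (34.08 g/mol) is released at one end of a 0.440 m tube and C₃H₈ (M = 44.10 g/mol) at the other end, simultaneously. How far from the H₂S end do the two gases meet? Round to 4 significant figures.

0.2342 m

In equal time, each gas travels a distance ∝ its rate ∝ 1/√M, so d_H₂S/d_C₃H₈ = √(M_C₃H₈/M_H₂S) = √(44.10/34.08) = 1.138.
With d_H₂S + d_C₃H₈ = 0.440 m, d_C₃H₈ = 0.440/(1 + 1.138) = 0.2058 m.
d_H₂S = 0.440 − 0.2058 = 0.2342 m.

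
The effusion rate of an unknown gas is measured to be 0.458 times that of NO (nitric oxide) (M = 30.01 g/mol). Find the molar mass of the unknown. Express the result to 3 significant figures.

143 g/mol

From Graham's law, rate_X/rate_NO = √(M_NO/M_X).
0.458 = √(30.01/M_X)
M_X = 30.01 / 0.458² = 30.01 / 0.2098 = 143 g/mol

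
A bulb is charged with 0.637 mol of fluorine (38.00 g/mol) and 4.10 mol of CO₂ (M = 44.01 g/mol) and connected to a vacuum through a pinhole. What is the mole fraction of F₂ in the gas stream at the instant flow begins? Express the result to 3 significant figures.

The effusion rate of species i is ∝ p_i/√M_i ∝ n_i/√M_i.
x_F₂(eff) = (n_F₂/√M_F₂) / (n_F₂/√M_F₂ + n_CO₂/√M_CO₂)
= (0.637/√38.00) / (0.637/√38.00 + 4.10/√44.01) = 0.1033/(0.1033 + 0.6180) = 0.143.

0.143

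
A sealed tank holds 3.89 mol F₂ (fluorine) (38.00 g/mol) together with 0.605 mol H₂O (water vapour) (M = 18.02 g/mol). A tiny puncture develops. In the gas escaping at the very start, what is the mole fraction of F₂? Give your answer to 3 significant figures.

0.816

The effusion rate of species i is ∝ p_i/√M_i ∝ n_i/√M_i.
So x_F₂ in the escaping gas = (n_F₂/√M_F₂) / Σ(n_i/√M_i)
= (3.89/√38.00) / (3.89/√38.00 + 0.605/√18.02) = 0.6310/(0.6310 + 0.1425) = 0.816.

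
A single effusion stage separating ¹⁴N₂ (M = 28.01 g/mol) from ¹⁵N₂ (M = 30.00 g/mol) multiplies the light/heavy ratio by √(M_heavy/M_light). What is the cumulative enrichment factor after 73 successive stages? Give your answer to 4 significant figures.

12.25

After 73 stages the ratio has grown by (√(30.00/28.01))^73 = (30.00/28.01)^(73/2).
= 1.07105^(73/2) = 12.25.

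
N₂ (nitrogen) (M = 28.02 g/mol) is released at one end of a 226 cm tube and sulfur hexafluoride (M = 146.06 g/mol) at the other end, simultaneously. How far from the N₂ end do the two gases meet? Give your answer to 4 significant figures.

157.2 cm

Distances travelled in equal time are proportional to diffusion rates, so d_N₂/d_SF₆ = √(M_SF₆/M_N₂) = √(146.06/28.02) = 2.283.
With d_N₂ + d_SF₆ = 226 cm, d_SF₆ = 226/(1 + 2.283) = 68.84 cm.
d_N₂ = 226 − 68.84 = 157.2 cm.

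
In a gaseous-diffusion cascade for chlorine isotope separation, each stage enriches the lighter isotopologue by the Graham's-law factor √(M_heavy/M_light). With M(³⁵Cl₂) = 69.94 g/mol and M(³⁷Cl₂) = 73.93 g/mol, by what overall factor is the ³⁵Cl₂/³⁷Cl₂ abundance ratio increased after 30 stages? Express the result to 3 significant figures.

2.30

Overall factor = α^30 with α = √(73.93/69.94), i.e. (73.93/69.94)^(30/2).
= 1.05705^15 = 2.30.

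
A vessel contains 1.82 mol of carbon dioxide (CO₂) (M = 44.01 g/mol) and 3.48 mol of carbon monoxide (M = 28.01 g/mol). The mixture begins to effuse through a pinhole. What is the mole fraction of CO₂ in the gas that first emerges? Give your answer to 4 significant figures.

Rate_i ∝ x_i/√M_i (Graham's law weighted by mole fraction), so the effusate composition follows n_i/√M_i.
Mole fraction of CO₂ in the effusate = (n_CO₂/√M_CO₂) / (n_CO₂/√M_CO₂ + n_CO/√M_CO)
= (1.82/√44.01) / (1.82/√44.01 + 3.48/√28.01) = 0.2743/(0.2743 + 0.6575) = 0.2944.

0.2944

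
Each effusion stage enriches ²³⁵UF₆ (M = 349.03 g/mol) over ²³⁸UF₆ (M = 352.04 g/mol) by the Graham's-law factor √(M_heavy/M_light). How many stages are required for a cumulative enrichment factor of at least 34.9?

828

Single-stage factor α = √(352.04/349.03), so ln α = ½ ln(1.00862) = 0.004293.
Need α^N ≥ 34.9 ⇒ N ≥ ln(34.9) / ln α = 3.552 / 0.004293 = 827.42.
So at least 828 stages are needed.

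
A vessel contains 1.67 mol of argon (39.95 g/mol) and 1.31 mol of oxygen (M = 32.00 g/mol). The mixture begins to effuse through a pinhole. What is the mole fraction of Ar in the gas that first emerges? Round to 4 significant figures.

0.5329

The effusion rate of species i is ∝ p_i/√M_i ∝ n_i/√M_i.
Mole fraction of Ar in the effusate = (n_Ar/√M_Ar) / (n_Ar/√M_Ar + n_O₂/√M_O₂)
= (1.67/√39.95) / (1.67/√39.95 + 1.31/√32.00) = 0.2642/(0.2642 + 0.2316) = 0.5329.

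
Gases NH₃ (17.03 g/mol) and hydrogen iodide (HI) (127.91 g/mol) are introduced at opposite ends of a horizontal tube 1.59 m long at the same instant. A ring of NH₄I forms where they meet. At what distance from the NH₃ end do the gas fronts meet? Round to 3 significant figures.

1.16 m

Distances travelled in equal time are proportional to diffusion rates, so d_NH₃/d_HI = √(M_HI/M_NH₃) = √(127.91/17.03) = 2.741.
With d_NH₃ + d_HI = 1.59 m, d_HI = 1.59/(1 + 2.741) = 0.4251 m.
d_NH₃ = 1.59 − 0.4251 = 1.16 m.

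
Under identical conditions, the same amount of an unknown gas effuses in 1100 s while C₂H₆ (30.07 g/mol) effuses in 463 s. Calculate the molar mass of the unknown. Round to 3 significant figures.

By Graham's law, t_X/t_C₂H₆ = √(M_X/M_C₂H₆).
1100/463 = 2.376 = √(M_X/30.07)
M_X = 30.07 × 2.376² = 30.07 × 5.644 = 170 g/mol

170 g/mol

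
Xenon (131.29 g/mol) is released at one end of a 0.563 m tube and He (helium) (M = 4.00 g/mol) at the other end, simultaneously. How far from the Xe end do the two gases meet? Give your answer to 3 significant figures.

In equal time, each gas travels a distance ∝ its rate ∝ 1/√M, so d_Xe/d_He = √(M_He/M_Xe) = √(4.00/131.29) = 0.1745.
With d_Xe + d_He = 0.563 m, d_He = 0.563/(1 + 0.1745) = 0.4793 m.
d_Xe = 0.563 − 0.4793 = 0.0837 m.

0.0837 m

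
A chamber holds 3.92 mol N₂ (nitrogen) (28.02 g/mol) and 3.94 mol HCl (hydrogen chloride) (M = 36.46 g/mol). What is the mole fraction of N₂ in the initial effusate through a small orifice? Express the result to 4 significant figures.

0.5316

Rate_i ∝ x_i/√M_i (Graham's law weighted by mole fraction), so the effusate composition follows n_i/√M_i.
x_N₂(eff) = (n_N₂/√M_N₂) / (n_N₂/√M_N₂ + n_HCl/√M_HCl)
= (3.92/√28.02) / (3.92/√28.02 + 3.94/√36.46) = 0.7405/(0.7405 + 0.6525) = 0.5316.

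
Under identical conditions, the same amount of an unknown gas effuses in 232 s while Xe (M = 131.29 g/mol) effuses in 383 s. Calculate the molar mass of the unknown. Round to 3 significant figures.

48.2 g/mol

By Graham's law, t_X/t_Xe = √(M_X/M_Xe).
232/383 = 0.6057 = √(M_X/131.29)
M_X = 131.29 × 0.6057² = 131.29 × 0.3669 = 48.2 g/mol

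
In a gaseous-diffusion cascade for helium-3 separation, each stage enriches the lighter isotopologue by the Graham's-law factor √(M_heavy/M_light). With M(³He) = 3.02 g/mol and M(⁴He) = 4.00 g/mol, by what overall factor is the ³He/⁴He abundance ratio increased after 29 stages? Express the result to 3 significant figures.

58.9

The single-stage factor is √(M_heavy/M_light), so 29 stages give [√(4.00/3.02)]^29 = (4.00/3.02)^(29/2).
= 1.32450^(29/2) = 58.9.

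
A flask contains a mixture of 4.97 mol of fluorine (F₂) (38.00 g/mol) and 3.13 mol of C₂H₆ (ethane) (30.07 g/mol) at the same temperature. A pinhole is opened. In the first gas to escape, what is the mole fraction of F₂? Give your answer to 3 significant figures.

0.585

Each component's effusion rate ∝ (its partial pressure)·(1/√M) ∝ n_i/√M_i.
Mole fraction of F₂ in the effusate = (n_F₂/√M_F₂) / (n_F₂/√M_F₂ + n_C₂H₆/√M_C₂H₆)
= (4.97/√38.00) / (4.97/√38.00 + 3.13/√30.07) = 0.8062/(0.8062 + 0.5708) = 0.585.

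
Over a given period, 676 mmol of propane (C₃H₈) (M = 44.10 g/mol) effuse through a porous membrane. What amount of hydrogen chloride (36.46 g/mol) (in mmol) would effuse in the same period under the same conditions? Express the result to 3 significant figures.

743 mmol

Since effusion rate ∝ 1/√M, rate_HCl/rate_C₃H₈ = √(M_C₃H₈/M_HCl) = √(44.10/36.46) = √1.210 = 1.100.
So the amount for HCl is 676 × 1.100 = 743 mmol.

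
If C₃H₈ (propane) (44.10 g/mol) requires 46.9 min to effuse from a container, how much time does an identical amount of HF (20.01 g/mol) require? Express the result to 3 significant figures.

From Graham's law, t_HF/t_C₃H₈ = √(M_HF/M_C₃H₈) = √(20.01/44.10) = √0.4537 = 0.6736.
So the time for HF is 46.9 × 0.6736 = 31.6 min.

31.6 min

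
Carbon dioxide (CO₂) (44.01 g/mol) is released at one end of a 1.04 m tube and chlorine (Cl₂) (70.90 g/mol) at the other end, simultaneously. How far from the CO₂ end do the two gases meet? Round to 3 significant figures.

0.582 m

Graham's law gives d_CO₂/d_Cl₂ = rate_CO₂/rate_Cl₂ = √(M_Cl₂/M_CO₂) = √(70.90/44.01) = 1.269.
With d_CO₂ + d_Cl₂ = 1.04 m, d_Cl₂ = 1.04/(1 + 1.269) = 0.4583 m.
d_CO₂ = 1.04 − 0.4583 = 0.582 m.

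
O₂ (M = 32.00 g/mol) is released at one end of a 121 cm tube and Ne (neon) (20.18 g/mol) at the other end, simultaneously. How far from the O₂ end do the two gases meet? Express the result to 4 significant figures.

Distances travelled in equal time are proportional to diffusion rates, so d_O₂/d_Ne = √(M_Ne/M_O₂) = √(20.18/32.00) = 0.7941.
With d_O₂ + d_Ne = 121 cm, d_Ne = 121/(1 + 0.7941) = 67.44 cm.
d_O₂ = 121 − 67.44 = 53.56 cm.

53.56 cm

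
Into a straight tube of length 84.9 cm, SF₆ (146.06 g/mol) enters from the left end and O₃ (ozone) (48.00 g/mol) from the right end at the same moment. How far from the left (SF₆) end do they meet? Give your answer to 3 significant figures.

Distances travelled in equal time are proportional to diffusion rates, so d_SF₆/d_O₃ = √(M_O₃/M_SF₆) = √(48.00/146.06) = 0.5733.
With d_SF₆ + d_O₃ = 84.9 cm, d_O₃ = 84.9/(1 + 0.5733) = 53.96 cm.
d_SF₆ = 84.9 − 53.96 = 30.9 cm.

30.9 cm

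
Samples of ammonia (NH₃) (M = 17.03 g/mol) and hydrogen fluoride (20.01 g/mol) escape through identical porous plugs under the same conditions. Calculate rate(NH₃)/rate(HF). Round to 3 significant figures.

Graham's law gives rate_NH₃/rate_HF = √(M_HF/M_NH₃) = √(20.01/17.03) = √1.175 = 1.08.

1.08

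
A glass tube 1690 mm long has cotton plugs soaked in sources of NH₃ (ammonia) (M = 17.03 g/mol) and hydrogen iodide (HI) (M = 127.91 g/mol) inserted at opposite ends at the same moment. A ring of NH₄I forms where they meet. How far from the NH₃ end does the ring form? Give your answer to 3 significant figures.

Graham's law gives d_NH₃/d_HI = rate_NH₃/rate_HI = √(M_HI/M_NH₃) = √(127.91/17.03) = 2.741.
With d_NH₃ + d_HI = 1690 mm, d_HI = 1690/(1 + 2.741) = 451.8 mm.
d_NH₃ = 1690 − 451.8 = 1240 mm.

1240 mm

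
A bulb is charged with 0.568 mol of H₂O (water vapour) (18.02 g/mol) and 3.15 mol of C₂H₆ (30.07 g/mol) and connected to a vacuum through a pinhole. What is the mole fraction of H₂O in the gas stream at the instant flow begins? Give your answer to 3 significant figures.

The effusion rate of species i is ∝ p_i/√M_i ∝ n_i/√M_i.
Mole fraction of H₂O in the effusate = (n_H₂O/√M_H₂O) / (n_H₂O/√M_H₂O + n_C₂H₆/√M_C₂H₆)
= (0.568/√18.02) / (0.568/√18.02 + 3.15/√30.07) = 0.1338/(0.1338 + 0.5744) = 0.189.

0.189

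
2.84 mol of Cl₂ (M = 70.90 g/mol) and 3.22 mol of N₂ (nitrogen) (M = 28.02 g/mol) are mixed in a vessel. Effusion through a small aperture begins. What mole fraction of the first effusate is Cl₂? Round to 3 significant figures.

0.357

Effusion rate of each component ∝ n_i/√M_i (partial pressure × 1/√M).
x_Cl₂(eff) = (n_Cl₂/√M_Cl₂) / (n_Cl₂/√M_Cl₂ + n_N₂/√M_N₂)
= (2.84/√70.90) / (2.84/√70.90 + 3.22/√28.02) = 0.3373/(0.3373 + 0.6083) = 0.357.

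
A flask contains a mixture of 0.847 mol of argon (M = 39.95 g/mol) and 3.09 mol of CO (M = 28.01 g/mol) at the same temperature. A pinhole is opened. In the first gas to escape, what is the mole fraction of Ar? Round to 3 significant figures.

The effusion rate of species i is ∝ p_i/√M_i ∝ n_i/√M_i.
Mole fraction of Ar in the effusate = (n_Ar/√M_Ar) / (n_Ar/√M_Ar + n_CO/√M_CO)
= (0.847/√39.95) / (0.847/√39.95 + 3.09/√28.01) = 0.1340/(0.1340 + 0.5839) = 0.187.

0.187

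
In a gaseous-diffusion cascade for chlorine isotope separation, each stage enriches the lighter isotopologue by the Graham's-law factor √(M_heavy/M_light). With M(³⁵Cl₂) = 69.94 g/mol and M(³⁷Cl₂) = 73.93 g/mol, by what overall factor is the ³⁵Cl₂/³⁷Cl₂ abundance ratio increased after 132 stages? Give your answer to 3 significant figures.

38.9

After 132 stages the ratio has grown by (√(73.93/69.94))^132 = (73.93/69.94)^(132/2).
= 1.05705^66 = 38.9.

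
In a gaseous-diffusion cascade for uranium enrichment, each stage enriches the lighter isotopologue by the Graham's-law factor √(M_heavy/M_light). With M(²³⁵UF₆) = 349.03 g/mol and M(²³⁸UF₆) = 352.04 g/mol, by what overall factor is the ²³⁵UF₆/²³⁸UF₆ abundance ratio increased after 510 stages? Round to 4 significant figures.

8.932

After 510 stages the ratio has grown by (√(352.04/349.03))^510 = (352.04/349.03)^(510/2).
= 1.00862^255 = 8.932.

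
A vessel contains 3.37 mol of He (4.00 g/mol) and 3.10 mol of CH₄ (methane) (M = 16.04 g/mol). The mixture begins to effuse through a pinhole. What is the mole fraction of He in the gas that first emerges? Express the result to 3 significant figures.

Each component's effusion rate ∝ (its partial pressure)·(1/√M) ∝ n_i/√M_i.
So x_He in the escaping gas = (n_He/√M_He) / Σ(n_i/√M_i)
= (3.37/√4.00) / (3.37/√4.00 + 3.10/√16.04) = 1.685/(1.685 + 0.7740) = 0.685.

0.685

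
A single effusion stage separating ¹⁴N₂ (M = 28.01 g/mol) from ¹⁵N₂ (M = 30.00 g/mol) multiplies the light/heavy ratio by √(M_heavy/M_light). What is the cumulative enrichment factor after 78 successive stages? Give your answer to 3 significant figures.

After 78 stages the ratio has grown by (√(30.00/28.01))^78 = (30.00/28.01)^(78/2).
= 1.07105^39 = 14.5.

14.5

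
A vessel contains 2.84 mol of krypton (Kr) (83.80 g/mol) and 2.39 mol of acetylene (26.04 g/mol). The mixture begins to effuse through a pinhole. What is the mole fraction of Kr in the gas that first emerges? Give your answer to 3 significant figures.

0.398

Effusion rate of each component ∝ n_i/√M_i (partial pressure × 1/√M).
So x_Kr in the escaping gas = (n_Kr/√M_Kr) / Σ(n_i/√M_i)
= (2.84/√83.80) / (2.84/√83.80 + 2.39/√26.04) = 0.3102/(0.3102 + 0.4684) = 0.398.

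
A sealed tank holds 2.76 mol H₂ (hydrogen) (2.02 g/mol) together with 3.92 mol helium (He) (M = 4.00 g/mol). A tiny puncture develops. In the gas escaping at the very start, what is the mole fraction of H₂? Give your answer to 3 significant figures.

0.498

The effusion rate of species i is ∝ p_i/√M_i ∝ n_i/√M_i.
Mole fraction of H₂ in the effusate = (n_H₂/√M_H₂) / (n_H₂/√M_H₂ + n_He/√M_He)
= (2.76/√2.02) / (2.76/√2.02 + 3.92/√4.00) = 1.942/(1.942 + 1.960) = 0.498.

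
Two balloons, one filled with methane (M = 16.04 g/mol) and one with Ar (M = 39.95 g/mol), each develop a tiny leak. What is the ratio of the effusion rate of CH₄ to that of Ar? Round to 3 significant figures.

1.58

Graham's law gives rate_CH₄/rate_Ar = √(M_Ar/M_CH₄) = √(39.95/16.04) = √2.491 = 1.58.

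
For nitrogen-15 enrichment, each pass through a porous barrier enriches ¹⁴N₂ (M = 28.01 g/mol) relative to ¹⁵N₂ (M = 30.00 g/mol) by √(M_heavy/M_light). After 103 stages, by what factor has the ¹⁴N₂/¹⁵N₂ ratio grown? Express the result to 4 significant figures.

34.29

Overall factor = α^103 with α = √(30.00/28.01), i.e. (30.00/28.01)^(103/2).
= 1.07105^(103/2) = 34.29.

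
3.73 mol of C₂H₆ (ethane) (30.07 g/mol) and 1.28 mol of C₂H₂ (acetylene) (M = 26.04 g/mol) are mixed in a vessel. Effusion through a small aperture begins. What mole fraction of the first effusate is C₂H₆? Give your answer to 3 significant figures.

Each component's effusion rate ∝ (its partial pressure)·(1/√M) ∝ n_i/√M_i.
x_C₂H₆(eff) = (n_C₂H₆/√M_C₂H₆) / (n_C₂H₆/√M_C₂H₆ + n_C₂H₂/√M_C₂H₂)
= (3.73/√30.07) / (3.73/√30.07 + 1.28/√26.04) = 0.6802/(0.6802 + 0.2508) = 0.731.

0.731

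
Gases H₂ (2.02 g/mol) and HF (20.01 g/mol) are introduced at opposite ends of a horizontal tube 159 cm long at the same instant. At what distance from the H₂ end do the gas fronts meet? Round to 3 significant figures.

The fronts meet when d_H₂ + d_HF = L with d_H₂/d_HF = √(M_HF/M_H₂) (Graham's law). Here √(M_HF/M_H₂) = √(20.01/2.02) = 3.147.
With d_H₂ + d_HF = 159 cm, d_HF = 159/(1 + 3.147) = 38.34 cm.
d_H₂ = 159 − 38.34 = 121 cm.

121 cm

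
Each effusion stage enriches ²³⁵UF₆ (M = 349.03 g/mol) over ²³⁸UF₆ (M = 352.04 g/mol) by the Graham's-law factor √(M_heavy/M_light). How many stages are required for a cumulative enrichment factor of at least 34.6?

826

With α = √(352.04/349.03) per stage, ln α = ½ ln(1.00862) = 0.004293.
Need α^N ≥ 34.6 ⇒ N ≥ ln(34.6) / ln α = 3.544 / 0.004293 = 825.41.
Rounding up, N = 826 stages.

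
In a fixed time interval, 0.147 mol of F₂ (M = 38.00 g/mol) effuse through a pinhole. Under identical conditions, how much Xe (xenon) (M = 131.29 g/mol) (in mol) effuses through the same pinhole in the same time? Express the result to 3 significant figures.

0.0791 mol

Using Graham's law: rate_Xe/rate_F₂ = √(M_F₂/M_Xe) = √(38.00/131.29) = √0.2894 = 0.5380.
So the amount for Xe is 0.147 × 0.5380 = 0.0791 mol.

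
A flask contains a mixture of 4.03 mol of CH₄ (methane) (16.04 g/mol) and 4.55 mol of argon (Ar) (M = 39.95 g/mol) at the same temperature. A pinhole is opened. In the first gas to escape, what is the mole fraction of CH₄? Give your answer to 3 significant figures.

0.583

Rate_i ∝ x_i/√M_i (Graham's law weighted by mole fraction), so the effusate composition follows n_i/√M_i.
So x_CH₄ in the escaping gas = (n_CH₄/√M_CH₄) / Σ(n_i/√M_i)
= (4.03/√16.04) / (4.03/√16.04 + 4.55/√39.95) = 1.006/(1.006 + 0.7199) = 0.583.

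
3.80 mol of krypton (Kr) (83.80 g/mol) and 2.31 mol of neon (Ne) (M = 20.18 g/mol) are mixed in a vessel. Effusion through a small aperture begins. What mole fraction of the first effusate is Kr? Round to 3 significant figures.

Each component's effusion rate ∝ (its partial pressure)·(1/√M) ∝ n_i/√M_i.
So x_Kr in the escaping gas = (n_Kr/√M_Kr) / Σ(n_i/√M_i)
= (3.80/√83.80) / (3.80/√83.80 + 2.31/√20.18) = 0.4151/(0.4151 + 0.5142) = 0.447.

0.447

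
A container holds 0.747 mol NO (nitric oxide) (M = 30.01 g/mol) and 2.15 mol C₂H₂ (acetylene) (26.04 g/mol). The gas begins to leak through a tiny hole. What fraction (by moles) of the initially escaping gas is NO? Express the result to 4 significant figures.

Effusion rate of each component ∝ n_i/√M_i (partial pressure × 1/√M).
Mole fraction of NO in the effusate = (n_NO/√M_NO) / (n_NO/√M_NO + n_C₂H₂/√M_C₂H₂)
= (0.747/√30.01) / (0.747/√30.01 + 2.15/√26.04) = 0.1364/(0.1364 + 0.4213) = 0.2445.

0.2445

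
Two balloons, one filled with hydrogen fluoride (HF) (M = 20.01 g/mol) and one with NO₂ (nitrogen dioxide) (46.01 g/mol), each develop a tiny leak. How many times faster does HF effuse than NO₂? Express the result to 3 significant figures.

1.52

Graham's law gives rate_HF/rate_NO₂ = √(M_NO₂/M_HF) = √(46.01/20.01) = √2.299 = 1.52.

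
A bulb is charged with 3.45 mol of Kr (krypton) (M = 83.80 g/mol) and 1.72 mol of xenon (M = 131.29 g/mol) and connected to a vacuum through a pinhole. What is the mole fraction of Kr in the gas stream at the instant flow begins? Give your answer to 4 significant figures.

The effusion rate of species i is ∝ p_i/√M_i ∝ n_i/√M_i.
x_Kr(eff) = (n_Kr/√M_Kr) / (n_Kr/√M_Kr + n_Xe/√M_Xe)
= (3.45/√83.80) / (3.45/√83.80 + 1.72/√131.29) = 0.3769/(0.3769 + 0.1501) = 0.7152.

0.7152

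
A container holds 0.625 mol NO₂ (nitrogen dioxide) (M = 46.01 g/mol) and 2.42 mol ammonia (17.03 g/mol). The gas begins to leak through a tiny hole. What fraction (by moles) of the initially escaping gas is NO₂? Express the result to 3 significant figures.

0.136

Effusion rate of each component ∝ n_i/√M_i (partial pressure × 1/√M).
So x_NO₂ in the escaping gas = (n_NO₂/√M_NO₂) / Σ(n_i/√M_i)
= (0.625/√46.01) / (0.625/√46.01 + 2.42/√17.03) = 0.09214/(0.09214 + 0.5864) = 0.136.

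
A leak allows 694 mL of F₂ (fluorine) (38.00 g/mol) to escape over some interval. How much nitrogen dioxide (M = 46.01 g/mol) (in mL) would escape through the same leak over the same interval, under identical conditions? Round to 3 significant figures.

631 mL

Since effusion rate ∝ 1/√M, rate_NO₂/rate_F₂ = √(M_F₂/M_NO₂) = √(38.00/46.01) = √0.8259 = 0.9088.
So the volume for NO₂ is 694 × 0.9088 = 631 mL.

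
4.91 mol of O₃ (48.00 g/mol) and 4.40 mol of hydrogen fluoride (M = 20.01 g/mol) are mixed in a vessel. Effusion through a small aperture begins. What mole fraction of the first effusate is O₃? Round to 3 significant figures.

0.419

Effusion rate of each component ∝ n_i/√M_i (partial pressure × 1/√M).
So x_O₃ in the escaping gas = (n_O₃/√M_O₃) / Σ(n_i/√M_i)
= (4.91/√48.00) / (4.91/√48.00 + 4.40/√20.01) = 0.7087/(0.7087 + 0.9836) = 0.419.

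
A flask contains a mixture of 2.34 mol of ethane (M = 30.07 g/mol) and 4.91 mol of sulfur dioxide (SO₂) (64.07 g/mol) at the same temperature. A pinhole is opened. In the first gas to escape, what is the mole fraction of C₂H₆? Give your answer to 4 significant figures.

Each component's effusion rate ∝ (its partial pressure)·(1/√M) ∝ n_i/√M_i.
x_C₂H₆(eff) = (n_C₂H₆/√M_C₂H₆) / (n_C₂H₆/√M_C₂H₆ + n_SO₂/√M_SO₂)
= (2.34/√30.07) / (2.34/√30.07 + 4.91/√64.07) = 0.4267/(0.4267 + 0.6134) = 0.4103.

0.4103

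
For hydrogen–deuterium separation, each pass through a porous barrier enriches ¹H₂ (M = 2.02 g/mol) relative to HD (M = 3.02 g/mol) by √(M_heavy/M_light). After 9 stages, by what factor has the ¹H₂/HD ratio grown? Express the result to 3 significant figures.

Each stage multiplies the ratio by α = √(3.02/2.02), so after 9 stages the overall factor is α^9 = (3.02/2.02)^(9/2).
= 1.49505^(9/2) = 6.11.

6.11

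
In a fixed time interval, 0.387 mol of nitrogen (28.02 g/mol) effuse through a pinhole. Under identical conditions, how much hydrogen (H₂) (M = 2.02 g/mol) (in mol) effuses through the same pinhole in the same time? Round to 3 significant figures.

1.44 mol

From Graham's law, rate_H₂/rate_N₂ = √(M_N₂/M_H₂) = √(28.02/2.02) = √13.87 = 3.724.
So the amount for H₂ is 0.387 × 3.724 = 1.44 mol.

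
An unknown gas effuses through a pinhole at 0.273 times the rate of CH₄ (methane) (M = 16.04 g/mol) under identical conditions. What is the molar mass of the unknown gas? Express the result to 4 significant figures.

215.2 g/mol

Using Graham's law: rate_X/rate_CH₄ = √(M_CH₄/M_X).
0.273 = √(16.04/M_X)
M_X = 16.04 / 0.273² = 16.04 / 0.07453 = 215.2 g/mol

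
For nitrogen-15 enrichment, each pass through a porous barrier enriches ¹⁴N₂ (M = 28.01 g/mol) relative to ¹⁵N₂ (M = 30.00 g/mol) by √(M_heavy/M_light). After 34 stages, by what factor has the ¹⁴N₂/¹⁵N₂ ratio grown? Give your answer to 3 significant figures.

Each stage multiplies the ratio by α = √(30.00/28.01), so after 34 stages the overall factor is α^34 = (30.00/28.01)^(34/2).
= 1.07105^17 = 3.21.

3.21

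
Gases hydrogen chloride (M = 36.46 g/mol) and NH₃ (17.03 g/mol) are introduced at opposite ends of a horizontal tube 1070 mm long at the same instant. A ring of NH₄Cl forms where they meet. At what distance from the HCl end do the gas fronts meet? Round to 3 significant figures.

The fronts meet when d_HCl + d_NH₃ = L with d_HCl/d_NH₃ = √(M_NH₃/M_HCl) (Graham's law). Here √(M_NH₃/M_HCl) = √(17.03/36.46) = 0.6834.
With d_HCl + d_NH₃ = 1070 mm, d_NH₃ = 1070/(1 + 0.6834) = 635.6 mm.
d_HCl = 1070 − 635.6 = 434 mm.

434 mm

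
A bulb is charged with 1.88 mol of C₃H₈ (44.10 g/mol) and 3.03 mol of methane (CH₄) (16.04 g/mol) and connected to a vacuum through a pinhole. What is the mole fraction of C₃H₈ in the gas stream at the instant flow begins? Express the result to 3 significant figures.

The effusion rate of species i is ∝ p_i/√M_i ∝ n_i/√M_i.
x_C₃H₈(eff) = (n_C₃H₈/√M_C₃H₈) / (n_C₃H₈/√M_C₃H₈ + n_CH₄/√M_CH₄)
= (1.88/√44.10) / (1.88/√44.10 + 3.03/√16.04) = 0.2831/(0.2831 + 0.7566) = 0.272.

0.272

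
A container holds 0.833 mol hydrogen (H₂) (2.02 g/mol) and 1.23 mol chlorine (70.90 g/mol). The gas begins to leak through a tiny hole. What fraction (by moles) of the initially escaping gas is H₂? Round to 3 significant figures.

The effusion rate of species i is ∝ p_i/√M_i ∝ n_i/√M_i.
So x_H₂ in the escaping gas = (n_H₂/√M_H₂) / Σ(n_i/√M_i)
= (0.833/√2.02) / (0.833/√2.02 + 1.23/√70.90) = 0.5861/(0.5861 + 0.1461) = 0.800.

0.800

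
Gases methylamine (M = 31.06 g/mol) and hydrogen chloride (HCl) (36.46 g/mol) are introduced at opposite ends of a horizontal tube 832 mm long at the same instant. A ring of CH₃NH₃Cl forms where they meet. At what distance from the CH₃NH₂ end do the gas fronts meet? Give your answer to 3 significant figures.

433 mm

Graham's law gives d_CH₃NH₂/d_HCl = rate_CH₃NH₂/rate_HCl = √(M_HCl/M_CH₃NH₂) = √(36.46/31.06) = 1.083.
With d_CH₃NH₂ + d_HCl = 832 mm, d_HCl = 832/(1 + 1.083) = 399.3 mm.
d_CH₃NH₂ = 832 − 399.3 = 433 mm.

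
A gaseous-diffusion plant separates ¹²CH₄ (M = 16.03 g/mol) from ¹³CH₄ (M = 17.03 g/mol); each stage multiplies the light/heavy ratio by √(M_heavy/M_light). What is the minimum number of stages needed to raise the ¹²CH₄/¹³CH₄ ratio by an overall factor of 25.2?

With α = √(17.03/16.03) per stage, ln α = ½ ln(1.06238) = 0.03026.
Need α^N ≥ 25.2 ⇒ N ≥ ln(25.2) / ln α = 3.227 / 0.03026 = 106.65.
Rounding up, N = 107 stages.

107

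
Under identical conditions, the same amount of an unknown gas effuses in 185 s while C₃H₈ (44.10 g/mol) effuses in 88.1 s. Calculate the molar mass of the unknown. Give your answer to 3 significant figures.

Graham's law gives t_X/t_C₃H₈ = √(M_X/M_C₃H₈).
185/88.1 = 2.100 = √(M_X/44.10)
M_X = 44.10 × 2.100² = 44.10 × 4.410 = 194 g/mol

194 g/mol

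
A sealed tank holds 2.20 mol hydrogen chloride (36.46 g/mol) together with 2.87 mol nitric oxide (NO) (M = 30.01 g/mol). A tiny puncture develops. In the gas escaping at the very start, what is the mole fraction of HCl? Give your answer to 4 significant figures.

Each component's effusion rate ∝ (its partial pressure)·(1/√M) ∝ n_i/√M_i.
So x_HCl in the escaping gas = (n_HCl/√M_HCl) / Σ(n_i/√M_i)
= (2.20/√36.46) / (2.20/√36.46 + 2.87/√30.01) = 0.3643/(0.3643 + 0.5239) = 0.4102.

0.4102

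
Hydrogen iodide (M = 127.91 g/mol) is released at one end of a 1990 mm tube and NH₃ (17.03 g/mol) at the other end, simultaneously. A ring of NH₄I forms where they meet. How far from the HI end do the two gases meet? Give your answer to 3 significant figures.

The fronts meet when d_HI + d_NH₃ = L with d_HI/d_NH₃ = √(M_NH₃/M_HI) (Graham's law). Here √(M_NH₃/M_HI) = √(17.03/127.91) = 0.3649.
With d_HI + d_NH₃ = 1990 mm, d_NH₃ = 1990/(1 + 0.3649) = 1458 mm.
d_HI = 1990 − 1458 = 532 mm.

532 mm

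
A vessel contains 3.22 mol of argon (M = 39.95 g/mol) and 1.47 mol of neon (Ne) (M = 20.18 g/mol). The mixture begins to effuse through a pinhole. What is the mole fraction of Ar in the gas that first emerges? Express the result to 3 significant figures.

Rate_i ∝ x_i/√M_i (Graham's law weighted by mole fraction), so the effusate composition follows n_i/√M_i.
x_Ar(eff) = (n_Ar/√M_Ar) / (n_Ar/√M_Ar + n_Ne/√M_Ne)
= (3.22/√39.95) / (3.22/√39.95 + 1.47/√20.18) = 0.5094/(0.5094 + 0.3272) = 0.609.

0.609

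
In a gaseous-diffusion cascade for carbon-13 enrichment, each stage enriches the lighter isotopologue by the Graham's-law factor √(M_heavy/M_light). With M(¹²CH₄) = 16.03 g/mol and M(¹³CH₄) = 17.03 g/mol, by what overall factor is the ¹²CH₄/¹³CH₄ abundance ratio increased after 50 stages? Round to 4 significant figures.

The single-stage factor is √(M_heavy/M_light), so 50 stages give [√(17.03/16.03)]^50 = (17.03/16.03)^(50/2).
= 1.06238^25 = 4.540.

4.540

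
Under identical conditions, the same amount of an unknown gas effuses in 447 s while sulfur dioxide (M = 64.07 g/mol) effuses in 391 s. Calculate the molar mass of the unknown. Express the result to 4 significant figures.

By Graham's law, t_X/t_SO₂ = √(M_X/M_SO₂).
447/391 = 1.143 = √(M_X/64.07)
M_X = 64.07 × 1.143² = 64.07 × 1.307 = 83.74 g/mol

83.74 g/mol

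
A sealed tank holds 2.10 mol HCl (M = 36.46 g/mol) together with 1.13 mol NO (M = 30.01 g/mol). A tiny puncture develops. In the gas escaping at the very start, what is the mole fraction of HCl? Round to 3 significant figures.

0.628

Effusion rate of each component ∝ n_i/√M_i (partial pressure × 1/√M).
So x_HCl in the escaping gas = (n_HCl/√M_HCl) / Σ(n_i/√M_i)
= (2.10/√36.46) / (2.10/√36.46 + 1.13/√30.01) = 0.3478/(0.3478 + 0.2063) = 0.628.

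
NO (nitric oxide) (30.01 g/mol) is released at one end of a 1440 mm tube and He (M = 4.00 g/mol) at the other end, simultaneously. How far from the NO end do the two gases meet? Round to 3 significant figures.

The fronts meet when d_NO + d_He = L with d_NO/d_He = √(M_He/M_NO) (Graham's law). Here √(M_He/M_NO) = √(4.00/30.01) = 0.3651.
With d_NO + d_He = 1440 mm, d_He = 1440/(1 + 0.3651) = 1055 mm.
d_NO = 1440 − 1055 = 385 mm.

385 mm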